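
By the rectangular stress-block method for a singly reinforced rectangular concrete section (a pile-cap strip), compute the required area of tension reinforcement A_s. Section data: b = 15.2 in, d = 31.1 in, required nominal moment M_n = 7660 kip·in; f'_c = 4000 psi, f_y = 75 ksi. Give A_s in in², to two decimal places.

From M_n = 0.85 f'_c a b (d − a/2):
a = d − √(d² − 2M_n/(0.85 f'_c b)) = 31.1 − √(31.1² − 2 × 7660/(0.85 × 4 × 15.2)) = 5.201 in.
A_s = 0.85 f'_c a b / f_y = 0.85 × 4 × 5.201 × 15.2 / 75 = 3.584 in².

A_s ≈ 3.58 in²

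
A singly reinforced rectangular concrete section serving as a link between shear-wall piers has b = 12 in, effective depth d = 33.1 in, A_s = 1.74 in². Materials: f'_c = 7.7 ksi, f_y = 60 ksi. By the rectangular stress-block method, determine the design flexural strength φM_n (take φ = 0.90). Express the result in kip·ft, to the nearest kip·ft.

φM_n ≈ 254 kip·ft

T = A_s f_y = 1.74 × 60 = 104.4 kips.
a = T/(0.85 f'_c b) = 104.4/(0.85 × 7.7 × 12) = 1.329 in.
M_n = T(d − a/2) = 104.4 × (33.1 − 0.6645) = 3386.3 kip·in = 3386.3/12 = 282.19 kip·ft.
φM_n = 0.90 × 282.19 = 253.97 kip·ft.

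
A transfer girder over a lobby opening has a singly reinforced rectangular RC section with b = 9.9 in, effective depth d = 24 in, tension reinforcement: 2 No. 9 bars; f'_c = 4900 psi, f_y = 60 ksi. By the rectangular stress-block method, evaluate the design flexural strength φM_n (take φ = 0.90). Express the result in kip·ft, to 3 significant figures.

A_s = 2 × 1 = 2 in².
T = A_s f_y = 2 × 60 = 120 kips.
a = T/(0.85 f'_c b) = 120/(0.85 × 4.9 × 9.9) = 2.910 in.
M_n = T(d − a/2) = 120 × (24 − 1.455) = 2705.4 kip·in = 2705.4/12 = 225.45 kip·ft.
φM_n = 0.90 × 225.45 = 202.91 kip·ft.

φM_n ≈ 203 kip·ft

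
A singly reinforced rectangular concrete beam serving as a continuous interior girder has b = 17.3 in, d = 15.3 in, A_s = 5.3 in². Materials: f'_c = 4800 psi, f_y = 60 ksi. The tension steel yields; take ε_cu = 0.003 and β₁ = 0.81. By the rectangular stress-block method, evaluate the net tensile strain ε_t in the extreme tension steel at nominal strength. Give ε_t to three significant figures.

ε_t ≈ 0.00525

a = A_s f_y/(0.85 f'_c b) = 4.505 in.
β₁ = 0.81, so c = a/β₁ = 4.505/0.81 = 5.562 in.
From the linear strain diagram with ε_cu = 0.003: ε_t = 0.003 (d − c)/c = 0.003 × (15.3 − 5.562)/5.562 = 0.00525.
Since ε_t ≥ 0.005, the section is tension-controlled.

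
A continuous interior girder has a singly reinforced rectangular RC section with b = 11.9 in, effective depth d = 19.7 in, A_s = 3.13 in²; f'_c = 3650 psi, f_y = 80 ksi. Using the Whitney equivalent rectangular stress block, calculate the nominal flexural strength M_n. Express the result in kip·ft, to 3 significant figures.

T = A_s f_y = 3.13 × 80 = 250.4 kips.
a = T/(0.85 f'_c b) = 250.4/(0.85 × 3.65 × 11.9) = 6.782 in.
M_n = T(d − a/2) = 250.4 × (19.7 − 3.391) = 4083.8 kip·in = 4083.8/12 = 340.32 kip·ft.

M_n ≈ 340 kip·ft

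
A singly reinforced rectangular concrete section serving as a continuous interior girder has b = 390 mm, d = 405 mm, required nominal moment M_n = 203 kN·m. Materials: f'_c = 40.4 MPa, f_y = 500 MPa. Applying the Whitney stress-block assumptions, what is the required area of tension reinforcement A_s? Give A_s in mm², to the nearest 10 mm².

A_s ≈ 1050 mm²

With M_n = 0.85 f'_c a b (d − a/2), solve the quadratic for a:
a = d − √(d² − 2M_n/(0.85 f'_c b)) = 405 − √(405² − 2 × 203×10⁶/(0.85 × 40.4 × 390)) = 39.34 mm.
A_s = 0.85 f'_c a b / f_y = 0.85 × 40.4 × 39.34 × 390 / 500 = 1053.7 mm².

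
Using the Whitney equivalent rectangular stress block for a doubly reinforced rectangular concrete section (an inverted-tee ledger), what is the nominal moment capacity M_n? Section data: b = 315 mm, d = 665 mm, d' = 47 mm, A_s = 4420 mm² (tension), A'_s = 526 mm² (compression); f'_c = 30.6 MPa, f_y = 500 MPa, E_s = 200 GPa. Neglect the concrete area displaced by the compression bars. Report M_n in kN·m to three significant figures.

M_n ≈ 1230 kN·m

Assume both tension and compression steel yield.
Net tension couple steel: A_s − A'_s = 3894 mm².
a = (A_s − A'_s) f_y / (0.85 f'_c b) = 1947000/(0.85 × 30.6 × 315) = 237.64 mm.
c = a/β₁ = 237.64/0.831 = 285.97 mm; ε'_s = 0.003(c − d')/c = 0.0025 ≥ f_y/E_s = 0.0025, so compression steel does yield.
M_n = (A_s − A'_s) f_y (d − a/2) + A'_s f_y (d − d') = [1947000 × (665 − 118.82) + 263000 × (665 − 47)] × 10⁻⁶ = 1063.41 + 162.53 = 1225.94 kN·m.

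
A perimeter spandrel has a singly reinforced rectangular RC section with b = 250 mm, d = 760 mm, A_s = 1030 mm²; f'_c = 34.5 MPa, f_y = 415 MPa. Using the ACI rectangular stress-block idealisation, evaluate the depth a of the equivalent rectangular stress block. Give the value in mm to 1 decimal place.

a ≈ 58.3 mm

T = A_s f_y = 1030 × 415 = 427450 N = 427.45 kN.
Setting C = 0.85 f'_c a b equal to T: a = 427450/(0.85 × 34.5 × 250) = 58.3 mm.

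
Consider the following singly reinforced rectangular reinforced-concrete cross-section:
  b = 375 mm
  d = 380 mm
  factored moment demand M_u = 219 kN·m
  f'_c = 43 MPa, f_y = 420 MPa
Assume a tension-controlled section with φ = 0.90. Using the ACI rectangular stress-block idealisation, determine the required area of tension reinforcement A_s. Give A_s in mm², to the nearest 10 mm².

M_n = M_u/φ = 219/0.90 = 243.333 kN·m.
With M_n = 0.85 f'_c a b (d − a/2), solve the quadratic for a:
a = d − √(d² − 2M_n/(0.85 f'_c b)) = 380 − √(380² − 2 × 243.333×10⁶/(0.85 × 43 × 375)) = 50.01 mm.
A_s = 0.85 f'_c a b / f_y = 0.85 × 43 × 50.01 × 375 / 420 = 1632.0 mm².

A_s ≈ 1630 mm²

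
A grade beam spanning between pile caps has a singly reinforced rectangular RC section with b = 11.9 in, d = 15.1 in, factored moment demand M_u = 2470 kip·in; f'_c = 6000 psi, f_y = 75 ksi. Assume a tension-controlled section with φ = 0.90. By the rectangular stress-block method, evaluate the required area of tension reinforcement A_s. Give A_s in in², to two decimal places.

M_n = M_u/φ = 2470/0.90 = 2744.44 kip·in.
From M_n = 0.85 f'_c a b (d − a/2):
a = d − √(d² − 2M_n/(0.85 f'_c b)) = 15.1 − √(15.1² − 2 × 2744.44/(0.85 × 6 × 11.9)) = 3.371 in.
A_s = 0.85 f'_c a b / f_y = 0.85 × 6 × 3.371 × 11.9 / 75 = 2.728 in².

A_s ≈ 2.73 in²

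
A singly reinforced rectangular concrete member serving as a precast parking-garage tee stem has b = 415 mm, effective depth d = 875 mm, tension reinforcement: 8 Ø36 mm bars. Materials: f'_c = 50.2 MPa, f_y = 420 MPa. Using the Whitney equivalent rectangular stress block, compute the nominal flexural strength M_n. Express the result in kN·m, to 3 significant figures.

M_n ≈ 2660 kN·m

A_s = 8 × 1018 = 8144 mm².
T = A_s f_y = 8144 × 420 = 3420480 N = 3420.48 kN.
From C = T: a = T/(0.85 f'_c b) = 3420480/(0.85 × 50.2 × 415) = 193.16 mm.
M_n = T(d − a/2) = 3420.48 kN × (875 − 96.58) mm = 2662.57 kN·m.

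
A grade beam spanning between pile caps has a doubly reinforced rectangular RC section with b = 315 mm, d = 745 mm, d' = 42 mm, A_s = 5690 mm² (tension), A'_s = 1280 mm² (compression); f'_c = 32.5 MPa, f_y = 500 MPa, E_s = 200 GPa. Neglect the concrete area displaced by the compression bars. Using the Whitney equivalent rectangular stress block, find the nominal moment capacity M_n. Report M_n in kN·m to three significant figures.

Assume both tension and compression steel yield.
Net tension couple steel: A_s − A'_s = 4410 mm².
a = (A_s − A'_s) f_y / (0.85 f'_c b) = 2205000/(0.85 × 32.5 × 315) = 253.39 mm.
c = a/β₁ = 253.39/0.818 = 309.77 mm; ε'_s = 0.003(c − d')/c = 0.0026 ≥ f_y/E_s = 0.0025, so compression steel does yield.
M_n = (A_s − A'_s) f_y (d − a/2) + A'_s f_y (d − d') = [2205000 × (745 − 126.695) + 640000 × (745 − 42)] × 10⁻⁶ = 1363.36 + 449.92 = 1813.28 kN·m.

M_n ≈ 1810 kN·m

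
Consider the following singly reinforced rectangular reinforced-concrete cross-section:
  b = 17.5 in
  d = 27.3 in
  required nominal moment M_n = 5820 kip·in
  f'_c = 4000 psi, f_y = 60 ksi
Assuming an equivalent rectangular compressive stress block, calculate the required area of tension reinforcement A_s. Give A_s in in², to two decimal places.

From M_n = 0.85 f'_c a b (d − a/2):
a = d − √(d² − 2M_n/(0.85 f'_c b)) = 27.3 − √(27.3² − 2 × 5820/(0.85 × 4 × 17.5)) = 3.855 in.
A_s = 0.85 f'_c a b / f_y = 0.85 × 4 × 3.855 × 17.5 / 60 = 3.823 in².

A_s ≈ 3.82 in²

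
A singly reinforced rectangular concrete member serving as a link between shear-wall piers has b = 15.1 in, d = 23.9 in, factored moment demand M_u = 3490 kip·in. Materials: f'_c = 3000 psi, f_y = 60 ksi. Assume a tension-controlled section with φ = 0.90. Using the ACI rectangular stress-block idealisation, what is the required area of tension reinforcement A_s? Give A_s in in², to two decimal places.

M_n = M_u/φ = 3490/0.90 = 3877.78 kip·in.
From M_n = 0.85 f'_c a b (d − a/2):
a = d − √(d² − 2M_n/(0.85 f'_c b)) = 23.9 − √(23.9² − 2 × 3877.78/(0.85 × 3 × 15.1)) = 4.670 in.
A_s = 0.85 f'_c a b / f_y = 0.85 × 3 × 4.670 × 15.1 / 60 = 2.997 in².

A_s ≈ 3.00 in²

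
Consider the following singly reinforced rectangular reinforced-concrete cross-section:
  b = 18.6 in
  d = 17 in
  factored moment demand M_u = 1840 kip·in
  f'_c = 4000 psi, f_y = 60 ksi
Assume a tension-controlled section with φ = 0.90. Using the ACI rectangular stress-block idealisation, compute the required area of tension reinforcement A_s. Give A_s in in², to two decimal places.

M_n = M_u/φ = 1840/0.90 = 2044.44 kip·in.
From M_n = 0.85 f'_c a b (d − a/2):
a = d − √(d² − 2M_n/(0.85 f'_c b)) = 17 − √(17² − 2 × 2044.44/(0.85 × 4 × 18.6)) = 2.022 in.
A_s = 0.85 f'_c a b / f_y = 0.85 × 4 × 2.022 × 18.6 / 60 = 2.131 in².

A_s ≈ 2.13 in²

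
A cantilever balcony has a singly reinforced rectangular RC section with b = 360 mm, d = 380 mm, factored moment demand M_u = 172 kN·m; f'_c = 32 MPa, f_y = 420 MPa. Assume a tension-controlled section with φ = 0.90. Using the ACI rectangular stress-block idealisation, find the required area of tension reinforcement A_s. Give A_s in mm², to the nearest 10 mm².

M_n = M_u/φ = 172/0.90 = 191.111 kN·m.
With M_n = 0.85 f'_c a b (d − a/2), solve the quadratic for a:
a = d − √(d² − 2M_n/(0.85 f'_c b)) = 380 − √(380² − 2 × 191.111×10⁶/(0.85 × 32 × 360)) = 55.40 mm.
A_s = 0.85 f'_c a b / f_y = 0.85 × 32 × 55.40 × 360 / 420 = 1291.6 mm².

A_s ≈ 1290 mm²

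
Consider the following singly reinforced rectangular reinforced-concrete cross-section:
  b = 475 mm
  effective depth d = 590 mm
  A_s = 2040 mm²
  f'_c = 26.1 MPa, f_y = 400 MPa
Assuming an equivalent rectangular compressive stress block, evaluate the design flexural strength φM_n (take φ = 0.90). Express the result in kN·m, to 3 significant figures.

φM_n ≈ 405 kN·m

T = A_s f_y = 2040 × 400 = 816000 N = 816 kN.
From C = T: a = T/(0.85 f'_c b) = 816000/(0.85 × 26.1 × 475) = 77.43 mm.
M_n = T(d − a/2) = 816 kN × (590 − 38.715) mm = 449.85 kN·m.
φM_n = 0.90 × 449.85 = 404.87 kN·m.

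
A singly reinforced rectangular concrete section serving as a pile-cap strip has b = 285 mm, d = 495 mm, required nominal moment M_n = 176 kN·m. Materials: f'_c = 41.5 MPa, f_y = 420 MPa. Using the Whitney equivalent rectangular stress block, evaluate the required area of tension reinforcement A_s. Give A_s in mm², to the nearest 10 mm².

A_s ≈ 880 mm²

With M_n = 0.85 f'_c a b (d − a/2), solve the quadratic for a:
a = d − √(d² − 2M_n/(0.85 f'_c b)) = 495 − √(495² − 2 × 176×10⁶/(0.85 × 41.5 × 285)) = 36.73 mm.
A_s = 0.85 f'_c a b / f_y = 0.85 × 41.5 × 36.73 × 285 / 420 = 879.2 mm².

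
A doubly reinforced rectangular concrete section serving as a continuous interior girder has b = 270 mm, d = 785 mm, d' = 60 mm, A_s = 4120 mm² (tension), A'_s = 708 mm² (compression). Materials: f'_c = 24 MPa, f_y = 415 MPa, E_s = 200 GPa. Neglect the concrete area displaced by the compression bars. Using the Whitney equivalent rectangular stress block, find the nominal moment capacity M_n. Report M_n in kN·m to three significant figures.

M_n ≈ 1140 kN·m

Assume both tension and compression steel yield.
Net tension couple steel: A_s − A'_s = 3412 mm².
a = (A_s − A'_s) f_y / (0.85 f'_c b) = 1415980/(0.85 × 24 × 270) = 257.08 mm.
c = a/β₁ = 257.08/0.85 = 302.45 mm; ε'_s = 0.003(c − d')/c = 0.0024 ≥ f_y/E_s = 0.0021, so compression steel does yield.
M_n = (A_s − A'_s) f_y (d − a/2) + A'_s f_y (d − d') = [1415980 × (785 − 128.54) + 293820 × (785 − 60)] × 10⁻⁶ = 929.53 + 213.02 = 1142.55 kN·m.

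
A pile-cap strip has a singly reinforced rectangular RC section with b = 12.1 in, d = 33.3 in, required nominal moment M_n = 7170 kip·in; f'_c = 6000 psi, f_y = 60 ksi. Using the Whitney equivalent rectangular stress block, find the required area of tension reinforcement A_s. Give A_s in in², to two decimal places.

A_s ≈ 3.80 in²

From M_n = 0.85 f'_c a b (d − a/2):
a = d − √(d² − 2M_n/(0.85 f'_c b)) = 33.3 − √(33.3² − 2 × 7170/(0.85 × 6 × 12.1)) = 3.694 in.
A_s = 0.85 f'_c a b / f_y = 0.85 × 6 × 3.694 × 12.1 / 60 = 3.799 in².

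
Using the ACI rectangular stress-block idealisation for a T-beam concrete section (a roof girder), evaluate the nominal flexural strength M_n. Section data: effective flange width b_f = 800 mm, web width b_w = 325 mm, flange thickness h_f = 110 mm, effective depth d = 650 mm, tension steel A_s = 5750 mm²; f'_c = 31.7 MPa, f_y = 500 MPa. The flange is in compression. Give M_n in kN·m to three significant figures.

M_n ≈ 1670 kN·m

Tension: T = A_s f_y = 5750 × 500 = 2875000 N.
Try a within the flange: a = T/(0.85 f'_c b_f) = 2875000/(0.85 × 31.7 × 800) = 133.37 mm.
a = 133.37 > h_f = 110 mm: the block extends into the web. Split into flange-overhang and web parts.
C_f = 0.85 f'_c (b_f − b_w) h_f = 0.85 × 31.7 × (800 − 325) × 110 = 1407876 N.
Remaining web compression depth: a_w = (T − C_f)/(0.85 f'_c b_w) = (2875000 − 1407876)/(0.85 × 31.7 × 325) = 167.53 mm.
M_n = C_f(d − h_f/2) + (T − C_f)(d − a_w/2) = 1407876 × (650 − 55) + 1467124 × (650 − 83.765) = 837.69 + 830.74 = 1668.43 × 10⁶ N·mm.
M_n = 1668.43 kN·m.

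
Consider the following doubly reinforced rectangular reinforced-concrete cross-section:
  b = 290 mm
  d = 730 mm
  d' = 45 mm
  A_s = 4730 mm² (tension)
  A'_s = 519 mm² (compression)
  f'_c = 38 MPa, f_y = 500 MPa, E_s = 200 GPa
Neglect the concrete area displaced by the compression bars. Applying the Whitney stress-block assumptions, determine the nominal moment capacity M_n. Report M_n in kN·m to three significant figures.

Assume both tension and compression steel yield.
Net tension couple steel: A_s − A'_s = 4211 mm².
a = (A_s − A'_s) f_y / (0.85 f'_c b) = 2105500/(0.85 × 38 × 290) = 224.78 mm.
c = a/β₁ = 224.78/0.779 = 288.55 mm; ε'_s = 0.003(c − d')/c = 0.0025 ≥ f_y/E_s = 0.0025, so compression steel does yield.
M_n = (A_s − A'_s) f_y (d − a/2) + A'_s f_y (d − d') = [2105500 × (730 − 112.39) + 259500 × (730 − 45)] × 10⁻⁶ = 1300.38 + 177.76 = 1478.14 kN·m.

M_n ≈ 1480 kN·m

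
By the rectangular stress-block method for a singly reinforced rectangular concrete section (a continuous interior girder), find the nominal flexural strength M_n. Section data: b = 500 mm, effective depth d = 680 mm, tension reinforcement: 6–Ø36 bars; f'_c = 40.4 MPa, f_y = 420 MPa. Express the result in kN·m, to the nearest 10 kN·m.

A_s = 6 × 1018 = 6108 mm².
T = A_s f_y = 6108 × 420 = 2565360 N = 2565.36 kN.
From C = T: a = T/(0.85 f'_c b) = 2565360/(0.85 × 40.4 × 500) = 149.41 mm.
M_n = T(d − a/2) = 2565.36 kN × (680 − 74.705) mm = 1552.80 kN·m.

M_n ≈ 1550 kN·m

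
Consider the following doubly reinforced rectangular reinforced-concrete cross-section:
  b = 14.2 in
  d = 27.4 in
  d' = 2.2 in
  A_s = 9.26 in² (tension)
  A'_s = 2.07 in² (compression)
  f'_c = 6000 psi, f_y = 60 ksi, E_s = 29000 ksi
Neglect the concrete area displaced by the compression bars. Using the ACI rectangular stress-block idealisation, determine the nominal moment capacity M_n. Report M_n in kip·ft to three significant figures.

Assume both steels yield.
a = (A_s − A'_s) f_y/(0.85 f'_c b) = (9.26 − 2.07) × 60/(0.85 × 6 × 14.2) = 5.957 in.
c = a/β₁ = 5.957/0.75 = 7.943 in; ε'_s = 0.003(c − d')/c = 0.0022 ≥ ε_y = 0.0021, so the compression steel yields.
M_n = (A_s − A'_s) f_y (d − a/2) + A'_s f_y (d − d') = 431.4 × (27.4 − 2.9785) + 124.2 × (27.4 − 2.2) = 10535.4 + 3129.8 = 13665.2 kip·in = 13665.2/12 = 1138.77 kip·ft.

M_n ≈ 1140 kip·ft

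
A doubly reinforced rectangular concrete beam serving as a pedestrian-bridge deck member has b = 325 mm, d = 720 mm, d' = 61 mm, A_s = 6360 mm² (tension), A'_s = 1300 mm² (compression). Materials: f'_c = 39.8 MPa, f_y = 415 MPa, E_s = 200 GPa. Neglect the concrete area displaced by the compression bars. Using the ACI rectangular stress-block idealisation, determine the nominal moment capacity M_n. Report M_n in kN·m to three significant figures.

Assume both tension and compression steel yield.
Net tension couple steel: A_s − A'_s = 5060 mm².
a = (A_s − A'_s) f_y / (0.85 f'_c b) = 2099900/(0.85 × 39.8 × 325) = 190.99 mm.
c = a/β₁ = 190.99/0.766 = 249.33 mm; ε'_s = 0.003(c − d')/c = 0.0023 ≥ f_y/E_s = 0.0021, so compression steel does yield.
M_n = (A_s − A'_s) f_y (d − a/2) + A'_s f_y (d − d') = [2099900 × (720 − 95.495) + 539500 × (720 − 61)] × 10⁻⁶ = 1311.40 + 355.53 = 1666.93 kN·m.

M_n ≈ 1670 kN·m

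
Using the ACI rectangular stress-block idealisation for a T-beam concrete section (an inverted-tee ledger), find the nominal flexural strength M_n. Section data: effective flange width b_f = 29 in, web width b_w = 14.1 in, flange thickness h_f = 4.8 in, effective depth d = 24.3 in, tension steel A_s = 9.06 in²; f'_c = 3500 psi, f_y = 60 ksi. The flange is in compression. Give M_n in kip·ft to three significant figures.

M_n ≈ 950 kip·ft

Tension: T = A_s f_y = 9.06 × 60 = 543.6 kips.
Try a within the flange: a = T/(0.85 f'_c b_f) = 543.6/(0.85 × 3.5 × 29) = 6.301 in.
a = 6.301 > h_f = 4.8 in: the block extends into the web. Split into flange-overhang and web parts.
C_f = 0.85 f'_c (b_f − b_w) h_f = 0.85 × 3.5 × (29 − 14.1) × 4.8 = 212.8 kips.
Remaining web compression depth: a_w = (T − C_f)/(0.85 f'_c b_w) = (543.6 − 212.8)/(0.85 × 3.5 × 14.1) = 7.886 in.
M_n = C_f(d − h_f/2) + (T − C_f)(d − a_w/2) = 212.8 × (24.3 − 2.4) + 330.8 × (24.3 − 3.943) = 4660.3 + 6734.1 = 11394.4 kip·in.
M_n = 11394.4/12 = 949.53 kip·ft.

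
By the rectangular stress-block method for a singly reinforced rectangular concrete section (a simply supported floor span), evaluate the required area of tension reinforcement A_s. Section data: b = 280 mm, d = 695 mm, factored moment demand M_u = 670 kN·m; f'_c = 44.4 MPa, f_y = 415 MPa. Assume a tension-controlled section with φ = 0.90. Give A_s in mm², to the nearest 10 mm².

M_n = M_u/φ = 670/0.90 = 744.444 kN·m.
With M_n = 0.85 f'_c a b (d − a/2), solve the quadratic for a:
a = d − √(d² − 2M_n/(0.85 f'_c b)) = 695 − √(695² − 2 × 744.444×10⁶/(0.85 × 44.4 × 280)) = 110.08 mm.
A_s = 0.85 f'_c a b / f_y = 0.85 × 44.4 × 110.08 × 280 / 415 = 2803.0 mm².

A_s ≈ 2800 mm²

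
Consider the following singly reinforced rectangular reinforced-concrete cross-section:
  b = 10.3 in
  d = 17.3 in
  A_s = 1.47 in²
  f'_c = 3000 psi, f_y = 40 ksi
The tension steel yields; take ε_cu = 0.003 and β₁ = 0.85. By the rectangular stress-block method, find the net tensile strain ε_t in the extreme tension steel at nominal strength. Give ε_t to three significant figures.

a = A_s f_y/(0.85 f'_c b) = 2.239 in.
β₁ = 0.85, so c = a/β₁ = 2.239/0.85 = 2.634 in.
From the linear strain diagram with ε_cu = 0.003: ε_t = 0.003 (d − c)/c = 0.003 × (17.3 − 2.634)/2.634 = 0.0167.
Since ε_t ≥ 0.005, the section is tension-controlled.

ε_t ≈ 0.0167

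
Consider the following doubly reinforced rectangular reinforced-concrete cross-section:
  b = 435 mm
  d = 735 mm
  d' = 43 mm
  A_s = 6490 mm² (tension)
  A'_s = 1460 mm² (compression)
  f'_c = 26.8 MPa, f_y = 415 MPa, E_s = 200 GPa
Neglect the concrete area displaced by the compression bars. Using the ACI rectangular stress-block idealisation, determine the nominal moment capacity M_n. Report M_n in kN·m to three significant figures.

M_n ≈ 1730 kN·m

Assume both tension and compression steel yield.
Net tension couple steel: A_s − A'_s = 5030 mm².
a = (A_s − A'_s) f_y / (0.85 f'_c b) = 2087450/(0.85 × 26.8 × 435) = 210.66 mm.
c = a/β₁ = 210.66/0.85 = 247.84 mm; ε'_s = 0.003(c − d')/c = 0.0025 ≥ f_y/E_s = 0.0021, so compression steel does yield.
M_n = (A_s − A'_s) f_y (d − a/2) + A'_s f_y (d − d') = [2087450 × (735 − 105.33) + 605900 × (735 − 43)] × 10⁻⁶ = 1314.40 + 419.28 = 1733.68 kN·m.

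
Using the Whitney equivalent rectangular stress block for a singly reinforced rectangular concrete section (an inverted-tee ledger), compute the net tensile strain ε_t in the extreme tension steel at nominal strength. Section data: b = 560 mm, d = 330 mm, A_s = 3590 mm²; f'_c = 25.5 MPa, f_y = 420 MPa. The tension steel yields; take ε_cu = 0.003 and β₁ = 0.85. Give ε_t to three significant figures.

a = A_s f_y/(0.85 f'_c b) = 124.22 mm.
β₁ = 0.85, so c = a/β₁ = 124.22/0.85 = 146.14 mm.
From the linear strain diagram with ε_cu = 0.003: ε_t = 0.003 (d − c)/c = 0.003 × (330 − 146.14)/146.14 = 0.00377.
ε_t < 0.004 — the section is over-reinforced for flexure under ACI limits.

ε_t ≈ 0.00377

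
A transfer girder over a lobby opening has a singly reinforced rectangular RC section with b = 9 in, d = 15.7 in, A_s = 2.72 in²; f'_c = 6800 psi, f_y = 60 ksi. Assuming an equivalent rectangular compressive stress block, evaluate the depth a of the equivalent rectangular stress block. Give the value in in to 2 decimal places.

T = A_s f_y = 2.72 × 60 = 163.2 kips.
a = T/(0.85 f'_c b) = 163.2/(0.85 × 6.8 × 9) = 3.14 in.

a ≈ 3.14 in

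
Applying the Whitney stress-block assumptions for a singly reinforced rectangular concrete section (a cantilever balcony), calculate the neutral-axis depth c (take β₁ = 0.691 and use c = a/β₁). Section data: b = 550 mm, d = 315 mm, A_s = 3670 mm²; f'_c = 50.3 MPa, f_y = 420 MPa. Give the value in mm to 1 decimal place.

T = A_s f_y = 3670 × 420 = 1541400 N = 1541.4 kN.
Setting C = 0.85 f'_c a b equal to T: a = 1541400/(0.85 × 50.3 × 550) = 65.549 mm.
With β₁ = 0.691, c = a/β₁ = 65.549/0.691 = 94.9 mm.

c ≈ 94.9 mm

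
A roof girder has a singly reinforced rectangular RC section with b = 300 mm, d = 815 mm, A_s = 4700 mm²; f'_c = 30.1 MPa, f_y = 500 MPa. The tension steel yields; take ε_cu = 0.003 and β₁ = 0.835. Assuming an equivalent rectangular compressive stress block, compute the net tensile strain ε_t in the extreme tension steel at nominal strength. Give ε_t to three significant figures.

a = A_s f_y/(0.85 f'_c b) = 306.17 mm.
β₁ = 0.835, so c = a/β₁ = 306.17/0.835 = 366.67 mm.
From the linear strain diagram with ε_cu = 0.003: ε_t = 0.003 (d − c)/c = 0.003 × (815 − 366.67)/366.67 = 0.00367.
ε_t < 0.004 — the section is over-reinforced for flexure under ACI limits.

ε_t ≈ 0.00367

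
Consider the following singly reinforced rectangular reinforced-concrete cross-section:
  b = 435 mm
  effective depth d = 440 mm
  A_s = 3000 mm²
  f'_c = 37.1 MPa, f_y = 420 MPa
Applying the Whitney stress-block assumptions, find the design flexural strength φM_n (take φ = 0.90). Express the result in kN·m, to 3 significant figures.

T = A_s f_y = 3000 × 420 = 1260000 N = 1260 kN.
From C = T: a = T/(0.85 f'_c b) = 1260000/(0.85 × 37.1 × 435) = 91.85 mm.
M_n = T(d − a/2) = 1260 kN × (440 − 45.925) mm = 496.53 kN·m.
φM_n = 0.90 × 496.53 = 446.88 kN·m.

φM_n ≈ 447 kN·m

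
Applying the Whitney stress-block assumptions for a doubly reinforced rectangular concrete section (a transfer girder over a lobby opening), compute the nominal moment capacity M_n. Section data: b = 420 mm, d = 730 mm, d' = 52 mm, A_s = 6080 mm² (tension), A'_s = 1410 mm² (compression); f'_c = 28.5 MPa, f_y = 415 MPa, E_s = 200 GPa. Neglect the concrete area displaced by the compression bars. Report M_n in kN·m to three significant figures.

Assume both tension and compression steel yield.
Net tension couple steel: A_s − A'_s = 4670 mm².
a = (A_s − A'_s) f_y / (0.85 f'_c b) = 1938050/(0.85 × 28.5 × 420) = 190.48 mm.
c = a/β₁ = 190.48/0.846 = 225.15 mm; ε'_s = 0.003(c − d')/c = 0.0023 ≥ f_y/E_s = 0.0021, so compression steel does yield.
M_n = (A_s − A'_s) f_y (d − a/2) + A'_s f_y (d − d') = [1938050 × (730 − 95.24) + 585150 × (730 − 52)] × 10⁻⁶ = 1230.20 + 396.73 = 1626.93 kN·m.

M_n ≈ 1630 kN·m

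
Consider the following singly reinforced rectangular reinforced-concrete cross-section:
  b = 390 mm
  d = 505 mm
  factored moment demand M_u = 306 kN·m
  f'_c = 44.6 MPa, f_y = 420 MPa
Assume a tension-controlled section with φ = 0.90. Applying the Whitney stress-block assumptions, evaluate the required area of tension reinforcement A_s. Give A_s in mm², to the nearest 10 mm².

M_n = M_u/φ = 306/0.90 = 340 kN·m.
With M_n = 0.85 f'_c a b (d − a/2), solve the quadratic for a:
a = d − √(d² − 2M_n/(0.85 f'_c b)) = 505 − √(505² − 2 × 340×10⁶/(0.85 × 44.6 × 390)) = 47.80 mm.
A_s = 0.85 f'_c a b / f_y = 0.85 × 44.6 × 47.80 × 390 / 420 = 1682.7 mm².

A_s ≈ 1680 mm²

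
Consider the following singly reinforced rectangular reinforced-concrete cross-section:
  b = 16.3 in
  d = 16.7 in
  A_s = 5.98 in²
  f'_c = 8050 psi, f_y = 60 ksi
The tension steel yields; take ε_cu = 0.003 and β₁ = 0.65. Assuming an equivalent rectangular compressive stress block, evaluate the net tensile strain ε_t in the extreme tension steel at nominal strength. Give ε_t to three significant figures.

a = A_s f_y/(0.85 f'_c b) = 3.217 in.
β₁ = 0.65, so c = a/β₁ = 3.217/0.65 = 4.949 in.
From the linear strain diagram with ε_cu = 0.003: ε_t = 0.003 (d − c)/c = 0.003 × (16.7 − 4.949)/4.949 = 0.00712.
Since ε_t ≥ 0.005, the section is tension-controlled.

ε_t ≈ 0.00712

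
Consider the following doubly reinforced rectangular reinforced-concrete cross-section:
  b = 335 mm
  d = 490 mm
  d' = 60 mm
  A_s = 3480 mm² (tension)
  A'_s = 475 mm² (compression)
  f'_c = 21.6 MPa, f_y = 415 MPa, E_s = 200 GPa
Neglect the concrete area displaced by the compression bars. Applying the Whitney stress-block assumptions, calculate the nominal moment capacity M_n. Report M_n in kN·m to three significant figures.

M_n ≈ 569 kN·m

Assume both tension and compression steel yield.
Net tension couple steel: A_s − A'_s = 3005 mm².
a = (A_s − A'_s) f_y / (0.85 f'_c b) = 1247075/(0.85 × 21.6 × 335) = 202.76 mm.
c = a/β₁ = 202.76/0.85 = 238.54 mm; ε'_s = 0.003(c − d')/c = 0.0022 ≥ f_y/E_s = 0.0021, so compression steel does yield.
M_n = (A_s − A'_s) f_y (d − a/2) + A'_s f_y (d − d') = [1247075 × (490 − 101.38) + 197125 × (490 − 60)] × 10⁻⁶ = 484.64 + 84.76 = 569.40 kN·m.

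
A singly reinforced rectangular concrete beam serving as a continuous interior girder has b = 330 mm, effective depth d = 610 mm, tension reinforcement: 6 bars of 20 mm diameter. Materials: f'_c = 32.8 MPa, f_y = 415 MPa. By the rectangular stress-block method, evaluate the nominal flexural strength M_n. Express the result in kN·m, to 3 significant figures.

M_n ≈ 444 kN·m

A_s = 6 × 314 = 1884 mm².
T = A_s f_y = 1884 × 415 = 781860 N = 781.86 kN.
From C = T: a = T/(0.85 f'_c b) = 781860/(0.85 × 32.8 × 330) = 84.98 mm.
M_n = T(d − a/2) = 781.86 kN × (610 − 42.49) mm = 443.71 kN·m.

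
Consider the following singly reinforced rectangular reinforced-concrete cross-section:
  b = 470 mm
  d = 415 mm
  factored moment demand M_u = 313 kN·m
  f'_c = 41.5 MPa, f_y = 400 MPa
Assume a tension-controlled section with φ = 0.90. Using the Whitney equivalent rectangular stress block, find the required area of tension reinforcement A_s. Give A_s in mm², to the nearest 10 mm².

A_s ≈ 2240 mm²

M_n = M_u/φ = 313/0.90 = 347.778 kN·m.
With M_n = 0.85 f'_c a b (d − a/2), solve the quadratic for a:
a = d − √(d² − 2M_n/(0.85 f'_c b)) = 415 − √(415² − 2 × 347.778×10⁶/(0.85 × 41.5 × 470)) = 54.07 mm.
A_s = 0.85 f'_c a b / f_y = 0.85 × 41.5 × 54.07 × 470 / 400 = 2241.1 mm².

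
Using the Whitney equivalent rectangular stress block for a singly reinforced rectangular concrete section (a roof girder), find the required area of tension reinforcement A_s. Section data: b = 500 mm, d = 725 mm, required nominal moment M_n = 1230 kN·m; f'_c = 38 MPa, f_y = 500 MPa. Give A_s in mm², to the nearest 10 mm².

A_s ≈ 3680 mm²

With M_n = 0.85 f'_c a b (d − a/2), solve the quadratic for a:
a = d − √(d² − 2M_n/(0.85 f'_c b)) = 725 − √(725² − 2 × 1230×10⁶/(0.85 × 38 × 500)) = 114.01 mm.
A_s = 0.85 f'_c a b / f_y = 0.85 × 38 × 114.01 × 500 / 500 = 3682.5 mm².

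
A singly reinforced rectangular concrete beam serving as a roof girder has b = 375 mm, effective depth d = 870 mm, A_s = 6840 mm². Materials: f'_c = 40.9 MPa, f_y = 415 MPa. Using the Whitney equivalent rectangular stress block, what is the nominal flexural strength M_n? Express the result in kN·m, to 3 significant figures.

M_n ≈ 2160 kN·m

T = A_s f_y = 6840 × 415 = 2838600 N = 2838.6 kN.
From C = T: a = T/(0.85 f'_c b) = 2838600/(0.85 × 40.9 × 375) = 217.74 mm.
M_n = T(d − a/2) = 2838.6 kN × (870 − 108.87) mm = 2160.54 kN·m.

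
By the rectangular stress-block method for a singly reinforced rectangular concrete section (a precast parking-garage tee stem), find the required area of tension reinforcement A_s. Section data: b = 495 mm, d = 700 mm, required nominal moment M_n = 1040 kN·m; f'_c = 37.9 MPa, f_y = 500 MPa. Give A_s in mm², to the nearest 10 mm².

A_s ≈ 3200 mm²

With M_n = 0.85 f'_c a b (d − a/2), solve the quadratic for a:
a = d − √(d² − 2M_n/(0.85 f'_c b)) = 700 − √(700² − 2 × 1040×10⁶/(0.85 × 37.9 × 495)) = 100.36 mm.
A_s = 0.85 f'_c a b / f_y = 0.85 × 37.9 × 100.36 × 495 / 500 = 3200.8 mm².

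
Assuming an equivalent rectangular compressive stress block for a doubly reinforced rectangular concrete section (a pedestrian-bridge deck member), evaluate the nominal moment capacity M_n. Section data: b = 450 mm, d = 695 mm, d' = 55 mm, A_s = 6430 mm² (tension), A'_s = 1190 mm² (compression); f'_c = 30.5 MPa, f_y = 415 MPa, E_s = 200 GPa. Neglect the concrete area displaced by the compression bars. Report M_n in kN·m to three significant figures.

Assume both tension and compression steel yield.
Net tension couple steel: A_s − A'_s = 5240 mm².
a = (A_s − A'_s) f_y / (0.85 f'_c b) = 2174600/(0.85 × 30.5 × 450) = 186.40 mm.
c = a/β₁ = 186.40/0.832 = 224.04 mm; ε'_s = 0.003(c − d')/c = 0.0023 ≥ f_y/E_s = 0.0021, so compression steel does yield.
M_n = (A_s − A'_s) f_y (d − a/2) + A'_s f_y (d − d') = [2174600 × (695 − 93.2) + 493850 × (695 − 55)] × 10⁻⁶ = 1308.67 + 316.06 = 1624.73 kN·m.

M_n ≈ 1620 kN·m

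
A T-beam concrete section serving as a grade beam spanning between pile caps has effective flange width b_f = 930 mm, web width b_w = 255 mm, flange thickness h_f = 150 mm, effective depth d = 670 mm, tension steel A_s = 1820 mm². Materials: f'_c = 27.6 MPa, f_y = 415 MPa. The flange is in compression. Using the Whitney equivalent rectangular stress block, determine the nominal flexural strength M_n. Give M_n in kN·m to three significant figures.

Tension: T = A_s f_y = 1820 × 415 = 755300 N.
Try a within the flange: a = T/(0.85 f'_c b_f) = 755300/(0.85 × 27.6 × 930) = 34.62 mm.
Since a = 34.62 ≤ h_f = 150 mm, the stress block lies entirely in the flange; analyse as a rectangular beam of width b_f.
M_n = T(d − a/2) = 755300 × (670 − 17.31) = 492.98 × 10⁶ N·mm.
M_n = 492.98 kN·m.

M_n ≈ 493 kN·m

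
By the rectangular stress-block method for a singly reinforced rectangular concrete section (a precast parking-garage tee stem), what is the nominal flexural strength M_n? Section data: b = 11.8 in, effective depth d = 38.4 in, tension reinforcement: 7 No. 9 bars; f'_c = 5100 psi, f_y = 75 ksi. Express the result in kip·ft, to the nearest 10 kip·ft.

A_s = 7 × 1 = 7 in².
T = A_s f_y = 7 × 75 = 525 kips.
a = T/(0.85 f'_c b) = 525/(0.85 × 5.1 × 11.8) = 10.263 in.
M_n = T(d − a/2) = 525 × (38.4 − 5.1315) = 17466.0 kip·in = 17466.0/12 = 1455.50 kip·ft.

M_n ≈ 1460 kip·ft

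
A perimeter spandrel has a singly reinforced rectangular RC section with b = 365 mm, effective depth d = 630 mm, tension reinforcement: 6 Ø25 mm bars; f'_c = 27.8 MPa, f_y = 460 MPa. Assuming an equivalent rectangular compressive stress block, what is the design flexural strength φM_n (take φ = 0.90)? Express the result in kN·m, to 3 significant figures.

φM_n ≈ 673 kN·m

A_s = 6 × 491 = 2946 mm².
T = A_s f_y = 2946 × 460 = 1355160 N = 1355.16 kN.
From C = T: a = T/(0.85 f'_c b) = 1355160/(0.85 × 27.8 × 365) = 157.12 mm.
M_n = T(d − a/2) = 1355.16 kN × (630 − 78.56) mm = 747.29 kN·m.
φM_n = 0.90 × 747.29 = 672.56 kN·m.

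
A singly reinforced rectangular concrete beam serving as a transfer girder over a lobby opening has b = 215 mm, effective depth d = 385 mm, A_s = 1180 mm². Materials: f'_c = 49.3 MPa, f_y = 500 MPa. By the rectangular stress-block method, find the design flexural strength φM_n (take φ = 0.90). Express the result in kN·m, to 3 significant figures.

T = A_s f_y = 1180 × 500 = 590000 N = 590 kN.
From C = T: a = T/(0.85 f'_c b) = 590000/(0.85 × 49.3 × 215) = 65.49 mm.
M_n = T(d − a/2) = 590 kN × (385 − 32.745) mm = 207.83 kN·m.
φM_n = 0.90 × 207.83 = 187.05 kN·m.

φM_n ≈ 187 kN·m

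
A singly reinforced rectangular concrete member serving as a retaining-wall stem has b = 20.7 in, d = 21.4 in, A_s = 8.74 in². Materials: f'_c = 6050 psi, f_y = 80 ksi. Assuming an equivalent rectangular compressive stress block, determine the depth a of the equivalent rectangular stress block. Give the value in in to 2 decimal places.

T = A_s f_y = 8.74 × 80 = 699.2 kips.
a = T/(0.85 f'_c b) = 699.2/(0.85 × 6.05 × 20.7) = 6.57 in.

a ≈ 6.57 in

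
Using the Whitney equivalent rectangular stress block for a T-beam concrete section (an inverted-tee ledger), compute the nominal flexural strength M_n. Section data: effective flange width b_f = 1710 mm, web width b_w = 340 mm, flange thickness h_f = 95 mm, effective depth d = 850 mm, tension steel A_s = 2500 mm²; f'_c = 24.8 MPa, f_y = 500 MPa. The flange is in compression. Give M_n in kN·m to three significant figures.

M_n ≈ 1040 kN·m

Tension: T = A_s f_y = 2500 × 500 = 1250000 N.
Try a within the flange: a = T/(0.85 f'_c b_f) = 1250000/(0.85 × 24.8 × 1710) = 34.68 mm.
Since a = 34.68 ≤ h_f = 95 mm, the stress block lies entirely in the flange; analyse as a rectangular beam of width b_f.
M_n = T(d − a/2) = 1250000 × (850 − 17.34) = 1040.83 × 10⁶ N·mm.
M_n = 1040.83 kN·m.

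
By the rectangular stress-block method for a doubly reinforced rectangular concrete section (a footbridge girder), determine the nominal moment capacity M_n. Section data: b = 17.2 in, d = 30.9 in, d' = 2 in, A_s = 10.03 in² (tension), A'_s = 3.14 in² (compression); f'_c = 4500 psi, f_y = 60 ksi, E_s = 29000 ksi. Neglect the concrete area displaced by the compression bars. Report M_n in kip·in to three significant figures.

M_n ≈ 16900 kip·in

Assume both steels yield.
a = (A_s − A'_s) f_y/(0.85 f'_c b) = (10.03 − 3.14) × 60/(0.85 × 4.5 × 17.2) = 6.284 in.
c = a/β₁ = 6.284/0.825 = 7.617 in; ε'_s = 0.003(c − d')/c = 0.0022 ≥ ε_y = 0.0021, so the compression steel yields.
M_n = (A_s − A'_s) f_y (d − a/2) + A'_s f_y (d − d') = 413.4 × (30.9 − 3.142) + 188.4 × (30.9 − 2) = 11475.2 + 5444.8 = 16920.0 kip·in.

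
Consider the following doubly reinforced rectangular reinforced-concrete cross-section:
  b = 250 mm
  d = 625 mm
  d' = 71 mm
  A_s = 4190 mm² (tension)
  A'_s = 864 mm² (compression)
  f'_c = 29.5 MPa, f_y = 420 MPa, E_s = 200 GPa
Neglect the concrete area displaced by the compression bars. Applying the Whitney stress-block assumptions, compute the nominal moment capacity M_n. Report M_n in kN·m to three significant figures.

Assume both tension and compression steel yield.
Net tension couple steel: A_s − A'_s = 3326 mm².
a = (A_s − A'_s) f_y / (0.85 f'_c b) = 1396920/(0.85 × 29.5 × 250) = 222.84 mm.
c = a/β₁ = 222.84/0.839 = 265.60 mm; ε'_s = 0.003(c − d')/c = 0.0022 ≥ f_y/E_s = 0.0021, so compression steel does yield.
M_n = (A_s − A'_s) f_y (d − a/2) + A'_s f_y (d − d') = [1396920 × (625 − 111.42) + 362880 × (625 − 71)] × 10⁻⁶ = 717.43 + 201.04 = 918.47 kN·m.

M_n ≈ 918 kN·m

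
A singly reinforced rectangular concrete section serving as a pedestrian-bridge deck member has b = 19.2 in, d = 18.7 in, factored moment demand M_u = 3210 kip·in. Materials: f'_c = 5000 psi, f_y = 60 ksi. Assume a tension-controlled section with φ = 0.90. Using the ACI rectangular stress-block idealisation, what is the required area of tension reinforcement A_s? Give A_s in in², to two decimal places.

M_n = M_u/φ = 3210/0.90 = 3566.67 kip·in.
From M_n = 0.85 f'_c a b (d − a/2):
a = d − √(d² − 2M_n/(0.85 f'_c b)) = 18.7 − √(18.7² − 2 × 3566.67/(0.85 × 5 × 19.2)) = 2.505 in.
A_s = 0.85 f'_c a b / f_y = 0.85 × 5 × 2.505 × 19.2 / 60 = 3.407 in².

A_s ≈ 3.41 in²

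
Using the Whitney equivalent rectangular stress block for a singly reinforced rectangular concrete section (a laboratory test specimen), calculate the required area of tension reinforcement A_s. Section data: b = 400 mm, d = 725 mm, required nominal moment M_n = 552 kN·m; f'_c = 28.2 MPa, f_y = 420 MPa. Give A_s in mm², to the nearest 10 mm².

A_s ≈ 1920 mm²

With M_n = 0.85 f'_c a b (d − a/2), solve the quadratic for a:
a = d − √(d² − 2M_n/(0.85 f'_c b)) = 725 − √(725² − 2 × 552×10⁶/(0.85 × 28.2 × 400)) = 84.31 mm.
A_s = 0.85 f'_c a b / f_y = 0.85 × 28.2 × 84.31 × 400 / 420 = 1924.7 mm².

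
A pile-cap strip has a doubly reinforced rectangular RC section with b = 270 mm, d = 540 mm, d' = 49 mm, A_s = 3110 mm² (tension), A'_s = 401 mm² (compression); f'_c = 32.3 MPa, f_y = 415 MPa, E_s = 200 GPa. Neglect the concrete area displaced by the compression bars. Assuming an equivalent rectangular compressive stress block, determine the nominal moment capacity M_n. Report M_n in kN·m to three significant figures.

Assume both tension and compression steel yield.
Net tension couple steel: A_s − A'_s = 2709 mm².
a = (A_s − A'_s) f_y / (0.85 f'_c b) = 1124235/(0.85 × 32.3 × 270) = 151.66 mm.
c = a/β₁ = 151.66/0.819 = 185.18 mm; ε'_s = 0.003(c − d')/c = 0.0022 ≥ f_y/E_s = 0.0021, so compression steel does yield.
M_n = (A_s − A'_s) f_y (d − a/2) + A'_s f_y (d − d') = [1124235 × (540 − 75.83) + 166415 × (540 − 49)] × 10⁻⁶ = 521.84 + 81.71 = 603.55 kN·m.

M_n ≈ 604 kN·m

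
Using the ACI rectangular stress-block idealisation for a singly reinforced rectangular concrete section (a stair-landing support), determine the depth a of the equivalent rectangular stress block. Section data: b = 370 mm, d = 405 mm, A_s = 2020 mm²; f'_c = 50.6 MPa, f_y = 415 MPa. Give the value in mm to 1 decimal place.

T = A_s f_y = 2020 × 415 = 838300 N = 838.3 kN.
Setting C = 0.85 f'_c a b equal to T: a = 838300/(0.85 × 50.6 × 370) = 52.7 mm.

a ≈ 52.7 mm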